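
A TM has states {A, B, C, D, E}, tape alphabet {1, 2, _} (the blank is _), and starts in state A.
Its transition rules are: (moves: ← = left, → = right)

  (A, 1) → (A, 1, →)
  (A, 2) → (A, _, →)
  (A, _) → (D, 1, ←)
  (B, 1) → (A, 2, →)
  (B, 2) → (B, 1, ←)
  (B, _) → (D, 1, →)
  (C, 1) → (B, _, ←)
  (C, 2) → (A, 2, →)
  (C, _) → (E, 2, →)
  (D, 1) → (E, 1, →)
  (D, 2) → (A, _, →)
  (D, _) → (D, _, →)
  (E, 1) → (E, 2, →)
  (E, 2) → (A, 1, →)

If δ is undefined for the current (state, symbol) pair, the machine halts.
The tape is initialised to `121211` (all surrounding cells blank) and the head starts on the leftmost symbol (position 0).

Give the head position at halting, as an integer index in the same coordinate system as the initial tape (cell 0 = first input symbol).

A | [1]21211__   read 1 → write 1, move →, go to A
A | 1[2]1211__   read 2 → write _, move →, go to A
A | 1_[1]211__   read 1 → write 1, move →, go to A
A | 1_1[2]11__   read 2 → write _, move →, go to A
A | 1_1_[1]1__   read 1 → write 1, move →, go to A
A | 1_1_1[1]__   read 1 → write 1, move →, go to A
A | 1_1_11[_]_   read _ → write 1, move ←, go to D
D | 1_1_1[1]1_   read 1 → write 1, move →, go to E
E | 1_1_11[1]_   read 1 → write 2, move →, go to E
E | 1_1_112[_]
At halt the head is at cell 7.

7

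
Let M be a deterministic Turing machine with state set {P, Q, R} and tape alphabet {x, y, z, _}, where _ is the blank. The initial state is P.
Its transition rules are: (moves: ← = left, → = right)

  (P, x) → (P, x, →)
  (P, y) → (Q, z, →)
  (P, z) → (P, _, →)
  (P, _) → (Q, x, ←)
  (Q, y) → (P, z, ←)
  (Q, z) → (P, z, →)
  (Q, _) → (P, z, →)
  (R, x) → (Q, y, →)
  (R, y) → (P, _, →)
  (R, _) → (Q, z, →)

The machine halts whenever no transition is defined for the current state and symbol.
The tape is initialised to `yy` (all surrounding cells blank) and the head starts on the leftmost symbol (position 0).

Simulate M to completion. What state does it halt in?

Q

state=P head=0 tape=[y]y__   (P,y)→(Q,z,→)
state=Q head=1 tape=z[y]__   (Q,y)→(P,z,←)
state=P head=0 tape=[z]z__   (P,z)→(P,_,→)
state=P head=1 tape=_[z]__   (P,z)→(P,_,→)
state=P head=2 tape=__[_]_   (P,_)→(Q,x,←)
state=Q head=1 tape=_[_]x_   (Q,_)→(P,z,→)
state=P head=2 tape=_z[x]_   (P,x)→(P,x,→)
state=P head=3 tape=_zx[_]   (P,_)→(Q,x,←)
state=Q head=2 tape=_z[x]x
No transition is defined for (Q, x); M halts in state Q.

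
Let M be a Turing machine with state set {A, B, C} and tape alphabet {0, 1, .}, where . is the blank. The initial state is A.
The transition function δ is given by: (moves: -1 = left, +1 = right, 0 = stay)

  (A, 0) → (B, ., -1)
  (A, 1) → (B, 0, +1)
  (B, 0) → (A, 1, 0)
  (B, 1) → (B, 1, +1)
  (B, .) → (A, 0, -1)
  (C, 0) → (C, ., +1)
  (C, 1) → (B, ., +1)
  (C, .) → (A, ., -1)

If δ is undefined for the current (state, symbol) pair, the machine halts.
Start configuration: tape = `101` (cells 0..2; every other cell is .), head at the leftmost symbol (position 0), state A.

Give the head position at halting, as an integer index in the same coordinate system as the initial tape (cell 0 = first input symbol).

A | ..[1]01..   read 1 → write 0, move +1, go to B
B | ..0[0]1..   read 0 → write 1, move 0, go to A
A | ..0[1]1..   read 1 → write 0, move +1, go to B
B | ..00[1]..   read 1 → write 1, move +1, go to B
B | ..001[.].   read . → write 0, move -1, go to A
A | ..00[1]0.   read 1 → write 0, move +1, go to B
B | ..000[0].   read 0 → write 1, move 0, go to A
A | ..000[1].   read 1 → write 0, move +1, go to B
B | ..0000[.]   read . → write 0, move -1, go to A
A | ..000[0]0   read 0 → write ., move -1, go to B
B | ..00[0].0   read 0 → write 1, move 0, go to A
A | ..00[1].0   read 1 → write 0, move +1, go to B
B | ..000[.]0   read . → write 0, move -1, go to A
A | ..00[0]00   read 0 → write ., move -1, go to B
B | ..0[0].00   read 0 → write 1, move 0, go to A
A | ..0[1].00   read 1 → write 0, move +1, go to B
B | ..00[.]00   read . → write 0, move -1, go to A
A | ..0[0]000   read 0 → write ., move -1, go to B
B | ..[0].000   read 0 → write 1, move 0, go to A
A | ..[1].000   read 1 → write 0, move +1, go to B
B | ..0[.]000   read . → write 0, move -1, go to A
A | ..[0]0000   read 0 → write ., move -1, go to B
B | .[.].0000   read . → write 0, move -1, go to A
A | [.]0.0000
At halt the head is at cell -2.

-2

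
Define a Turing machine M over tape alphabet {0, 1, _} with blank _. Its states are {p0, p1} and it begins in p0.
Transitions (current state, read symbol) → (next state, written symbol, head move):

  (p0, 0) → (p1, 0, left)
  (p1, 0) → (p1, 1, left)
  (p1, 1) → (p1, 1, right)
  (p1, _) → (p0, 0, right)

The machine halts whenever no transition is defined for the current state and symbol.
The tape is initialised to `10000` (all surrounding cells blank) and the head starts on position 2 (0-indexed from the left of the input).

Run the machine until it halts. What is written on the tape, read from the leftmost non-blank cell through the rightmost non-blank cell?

state=p0 head=2 tape=10[0]00__   (p0,0)→(p1,0,left)
state=p1 head=1 tape=1[0]000__   (p1,0)→(p1,1,left)
state=p1 head=0 tape=[1]1000__   (p1,1)→(p1,1,right)
state=p1 head=1 tape=1[1]000__   (p1,1)→(p1,1,right)
state=p1 head=2 tape=11[0]00__   (p1,0)→(p1,1,left)
state=p1 head=1 tape=1[1]100__   (p1,1)→(p1,1,right)
state=p1 head=2 tape=11[1]00__   (p1,1)→(p1,1,right)
state=p1 head=3 tape=111[0]0__   (p1,0)→(p1,1,left)
state=p1 head=2 tape=11[1]10__   (p1,1)→(p1,1,right)
state=p1 head=3 tape=111[1]0__   (p1,1)→(p1,1,right)
state=p1 head=4 tape=1111[0]__   (p1,0)→(p1,1,left)
state=p1 head=3 tape=111[1]1__   (p1,1)→(p1,1,right)
state=p1 head=4 tape=1111[1]__   (p1,1)→(p1,1,right)
state=p1 head=5 tape=11111[_]_   (p1,_)→(p0,0,right)
state=p0 head=6 tape=111110[_]
The non-blank tape span at halt is 111110.

111110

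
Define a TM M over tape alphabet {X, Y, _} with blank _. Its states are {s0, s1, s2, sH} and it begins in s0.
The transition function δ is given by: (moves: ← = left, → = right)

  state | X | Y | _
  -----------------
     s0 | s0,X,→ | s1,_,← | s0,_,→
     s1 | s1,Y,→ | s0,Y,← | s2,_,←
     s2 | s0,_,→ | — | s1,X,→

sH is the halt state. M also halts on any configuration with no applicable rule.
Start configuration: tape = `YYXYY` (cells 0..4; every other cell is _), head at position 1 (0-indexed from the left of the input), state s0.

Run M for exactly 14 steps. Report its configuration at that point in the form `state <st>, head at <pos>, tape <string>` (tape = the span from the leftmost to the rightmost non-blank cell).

s0 | __Y[Y]XYY   read Y → write _, move ←, go to s1
s1 | __[Y]_XYY   read Y → write Y, move ←, go to s0
s0 | _[_]Y_XYY   read _ → write _, move →, go to s0
s0 | __[Y]_XYY   read Y → write _, move ←, go to s1
s1 | _[_]__XYY   read _ → write _, move ←, go to s2
s2 | [_]___XYY   read _ → write X, move →, go to s1
s1 | X[_]__XYY   read _ → write _, move ←, go to s2
s2 | [X]___XYY   read X → write _, move →, go to s0
s0 | _[_]__XYY   read _ → write _, move →, go to s0
s0 | __[_]_XYY   read _ → write _, move →, go to s0
s0 | ___[_]XYY   read _ → write _, move →, go to s0
s0 | ____[X]YY   read X → write X, move →, go to s0
s0 | ____X[Y]Y   read Y → write _, move ←, go to s1
s1 | ____[X]_Y   read X → write Y, move →, go to s1
s1 | ____Y[_]Y
After 14 steps: state s1, head at 3, tape Y_Y.

state s1, head at 3, tape Y_Y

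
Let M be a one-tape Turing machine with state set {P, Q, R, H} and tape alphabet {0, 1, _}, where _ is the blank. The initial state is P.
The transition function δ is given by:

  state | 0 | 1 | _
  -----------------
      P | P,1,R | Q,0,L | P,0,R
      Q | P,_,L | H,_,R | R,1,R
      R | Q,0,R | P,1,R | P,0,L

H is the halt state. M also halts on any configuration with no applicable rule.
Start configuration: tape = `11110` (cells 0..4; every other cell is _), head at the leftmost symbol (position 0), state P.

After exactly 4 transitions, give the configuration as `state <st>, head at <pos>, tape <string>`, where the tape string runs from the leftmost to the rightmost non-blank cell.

state H, head at 2, tape 10_110

P | _[1]1110   read 1 → write 0, move L, go to Q
Q | [_]01110   read _ → write 1, move R, go to R
R | 1[0]1110   read 0 → write 0, move R, go to Q
Q | 10[1]110   read 1 → write _, move R, go to H
H | 10_[1]10
After 4 steps: state H, head at 2, tape 10_110.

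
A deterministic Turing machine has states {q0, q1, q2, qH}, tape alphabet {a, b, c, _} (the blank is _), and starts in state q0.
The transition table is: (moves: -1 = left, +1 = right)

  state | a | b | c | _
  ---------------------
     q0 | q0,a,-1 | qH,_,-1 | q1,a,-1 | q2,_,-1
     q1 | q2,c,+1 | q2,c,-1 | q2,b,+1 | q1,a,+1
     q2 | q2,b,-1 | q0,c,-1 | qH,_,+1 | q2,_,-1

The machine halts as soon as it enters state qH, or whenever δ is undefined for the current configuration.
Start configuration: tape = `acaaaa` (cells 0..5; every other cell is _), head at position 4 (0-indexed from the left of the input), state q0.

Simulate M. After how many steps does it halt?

7

state=q0 head=4 tape=acaa[a]a   (q0,a)→(q0,a,-1)
state=q0 head=3 tape=aca[a]aa   (q0,a)→(q0,a,-1)
state=q0 head=2 tape=ac[a]aaa   (q0,a)→(q0,a,-1)
state=q0 head=1 tape=a[c]aaaa   (q0,c)→(q1,a,-1)
state=q1 head=0 tape=[a]aaaaa   (q1,a)→(q2,c,+1)
state=q2 head=1 tape=c[a]aaaa   (q2,a)→(q2,b,-1)
state=q2 head=0 tape=[c]baaaa   (q2,c)→(qH,_,+1)
state=qH head=1 tape=_[b]aaaa
M halts after 7 transitions.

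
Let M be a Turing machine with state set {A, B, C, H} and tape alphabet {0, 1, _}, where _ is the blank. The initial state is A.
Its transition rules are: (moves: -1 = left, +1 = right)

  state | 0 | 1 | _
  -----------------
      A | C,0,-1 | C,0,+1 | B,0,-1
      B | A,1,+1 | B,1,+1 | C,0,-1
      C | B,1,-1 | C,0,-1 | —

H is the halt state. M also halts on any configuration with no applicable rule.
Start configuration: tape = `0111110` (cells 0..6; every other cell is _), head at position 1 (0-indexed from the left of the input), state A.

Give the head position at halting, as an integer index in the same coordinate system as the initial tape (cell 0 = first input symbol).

-1

state=A head=1 tape=_0[1]11110   (A,1)→(C,0,+1)
state=C head=2 tape=_00[1]1110   (C,1)→(C,0,-1)
state=C head=1 tape=_0[0]01110   (C,0)→(B,1,-1)
state=B head=0 tape=_[0]101110   (B,0)→(A,1,+1)
state=A head=1 tape=_1[1]01110   (A,1)→(C,0,+1)
state=C head=2 tape=_10[0]1110   (C,0)→(B,1,-1)
state=B head=1 tape=_1[0]11110   (B,0)→(A,1,+1)
state=A head=2 tape=_11[1]1110   (A,1)→(C,0,+1)
state=C head=3 tape=_110[1]110   (C,1)→(C,0,-1)
state=C head=2 tape=_11[0]0110   (C,0)→(B,1,-1)
state=B head=1 tape=_1[1]10110   (B,1)→(B,1,+1)
state=B head=2 tape=_11[1]0110   (B,1)→(B,1,+1)
state=B head=3 tape=_111[0]110   (B,0)→(A,1,+1)
state=A head=4 tape=_1111[1]10   (A,1)→(C,0,+1)
state=C head=5 tape=_11110[1]0   (C,1)→(C,0,-1)
state=C head=4 tape=_1111[0]00   (C,0)→(B,1,-1)
state=B head=3 tape=_111[1]100   (B,1)→(B,1,+1)
state=B head=4 tape=_1111[1]00   (B,1)→(B,1,+1)
state=B head=5 tape=_11111[0]0   (B,0)→(A,1,+1)
state=A head=6 tape=_111111[0]   (A,0)→(C,0,-1)
state=C head=5 tape=_11111[1]0   (C,1)→(C,0,-1)
state=C head=4 tape=_1111[1]00   (C,1)→(C,0,-1)
state=C head=3 tape=_111[1]000   (C,1)→(C,0,-1)
state=C head=2 tape=_11[1]0000   (C,1)→(C,0,-1)
state=C head=1 tape=_1[1]00000   (C,1)→(C,0,-1)
state=C head=0 tape=_[1]000000   (C,1)→(C,0,-1)
state=C head=-1 tape=[_]0000000
At halt the head is at cell -1.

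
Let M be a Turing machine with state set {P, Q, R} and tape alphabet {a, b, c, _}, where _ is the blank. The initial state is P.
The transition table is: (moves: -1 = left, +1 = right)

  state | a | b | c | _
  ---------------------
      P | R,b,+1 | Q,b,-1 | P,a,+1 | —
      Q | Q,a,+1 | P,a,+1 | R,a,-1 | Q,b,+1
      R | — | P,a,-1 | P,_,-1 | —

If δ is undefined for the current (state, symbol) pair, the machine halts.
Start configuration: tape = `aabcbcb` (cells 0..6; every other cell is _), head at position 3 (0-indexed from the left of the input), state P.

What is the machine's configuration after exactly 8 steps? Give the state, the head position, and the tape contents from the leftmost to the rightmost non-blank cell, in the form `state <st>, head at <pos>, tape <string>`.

state=P head=3 tape=aab[c]bcb_   (P,c)→(P,a,+1)
state=P head=4 tape=aaba[b]cb_   (P,b)→(Q,b,-1)
state=Q head=3 tape=aab[a]bcb_   (Q,a)→(Q,a,+1)
state=Q head=4 tape=aaba[b]cb_   (Q,b)→(P,a,+1)
state=P head=5 tape=aabaa[c]b_   (P,c)→(P,a,+1)
state=P head=6 tape=aabaaa[b]_   (P,b)→(Q,b,-1)
state=Q head=5 tape=aabaa[a]b_   (Q,a)→(Q,a,+1)
state=Q head=6 tape=aabaaa[b]_   (Q,b)→(P,a,+1)
state=P head=7 tape=aabaaaa[_]
After 8 steps: state P, head at 7, tape aabaaaa.

state P, head at 7, tape aabaaaa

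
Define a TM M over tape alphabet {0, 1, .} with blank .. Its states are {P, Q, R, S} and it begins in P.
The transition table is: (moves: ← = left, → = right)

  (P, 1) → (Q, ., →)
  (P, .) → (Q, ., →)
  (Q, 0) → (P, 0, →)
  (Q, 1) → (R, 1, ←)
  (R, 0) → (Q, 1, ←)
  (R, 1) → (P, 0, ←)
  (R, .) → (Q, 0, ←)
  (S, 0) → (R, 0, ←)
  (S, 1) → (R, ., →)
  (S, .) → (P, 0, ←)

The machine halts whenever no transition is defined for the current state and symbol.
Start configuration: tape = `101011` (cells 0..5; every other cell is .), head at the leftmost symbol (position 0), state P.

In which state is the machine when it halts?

P

P | [1]01011   read 1 → write ., move →, go to Q
Q | .[0]1011   read 0 → write 0, move →, go to P
P | .0[1]011   read 1 → write ., move →, go to Q
Q | .0.[0]11   read 0 → write 0, move →, go to P
P | .0.0[1]1   read 1 → write ., move →, go to Q
Q | .0.0.[1]   read 1 → write 1, move ←, go to R
R | .0.0[.]1   read . → write 0, move ←, go to Q
Q | .0.[0]01   read 0 → write 0, move →, go to P
P | .0.0[0]1
No transition is defined for (P, 0); M halts in state P.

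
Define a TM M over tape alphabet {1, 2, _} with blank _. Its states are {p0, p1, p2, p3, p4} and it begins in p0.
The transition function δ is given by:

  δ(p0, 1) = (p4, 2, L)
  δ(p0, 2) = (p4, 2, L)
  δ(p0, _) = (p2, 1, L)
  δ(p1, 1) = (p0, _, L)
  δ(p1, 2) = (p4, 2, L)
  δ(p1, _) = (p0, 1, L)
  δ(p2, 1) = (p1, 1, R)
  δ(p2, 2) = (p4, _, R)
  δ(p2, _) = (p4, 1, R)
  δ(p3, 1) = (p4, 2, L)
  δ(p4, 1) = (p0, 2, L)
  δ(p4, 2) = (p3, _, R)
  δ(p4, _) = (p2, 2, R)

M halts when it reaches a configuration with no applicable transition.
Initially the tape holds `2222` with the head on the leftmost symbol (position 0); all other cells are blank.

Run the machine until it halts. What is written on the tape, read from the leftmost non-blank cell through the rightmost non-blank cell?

2__22

p0 | _[2]222   read 2 → write 2, move L, go to p4
p4 | [_]2222   read _ → write 2, move R, go to p2
p2 | 2[2]222   read 2 → write _, move R, go to p4
p4 | 2_[2]22   read 2 → write _, move R, go to p3
p3 | 2__[2]2
The non-blank tape span at halt is 2__22.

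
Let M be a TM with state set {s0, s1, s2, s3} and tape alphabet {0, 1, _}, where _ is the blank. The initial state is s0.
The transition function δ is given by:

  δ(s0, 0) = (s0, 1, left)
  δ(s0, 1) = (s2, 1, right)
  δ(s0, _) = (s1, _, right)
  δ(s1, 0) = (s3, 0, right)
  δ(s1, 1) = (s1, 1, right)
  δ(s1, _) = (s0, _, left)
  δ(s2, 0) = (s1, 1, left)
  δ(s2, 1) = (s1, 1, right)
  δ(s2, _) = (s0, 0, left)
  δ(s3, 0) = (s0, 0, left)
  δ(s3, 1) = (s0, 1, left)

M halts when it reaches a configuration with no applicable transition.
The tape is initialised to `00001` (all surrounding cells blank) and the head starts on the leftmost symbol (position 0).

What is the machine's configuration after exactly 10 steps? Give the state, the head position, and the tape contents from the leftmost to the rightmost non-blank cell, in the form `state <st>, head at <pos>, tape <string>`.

state s0, head at 2, tape 11001

state=s0 head=0 tape=_[0]0001   (s0,0)→(s0,1,left)
state=s0 head=-1 tape=[_]10001   (s0,_)→(s1,_,right)
state=s1 head=0 tape=_[1]0001   (s1,1)→(s1,1,right)
state=s1 head=1 tape=_1[0]001   (s1,0)→(s3,0,right)
state=s3 head=2 tape=_10[0]01   (s3,0)→(s0,0,left)
state=s0 head=1 tape=_1[0]001   (s0,0)→(s0,1,left)
state=s0 head=0 tape=_[1]1001   (s0,1)→(s2,1,right)
state=s2 head=1 tape=_1[1]001   (s2,1)→(s1,1,right)
state=s1 head=2 tape=_11[0]01   (s1,0)→(s3,0,right)
state=s3 head=3 tape=_110[0]1   (s3,0)→(s0,0,left)
state=s0 head=2 tape=_11[0]01
After 10 steps: state s0, head at 2, tape 11001.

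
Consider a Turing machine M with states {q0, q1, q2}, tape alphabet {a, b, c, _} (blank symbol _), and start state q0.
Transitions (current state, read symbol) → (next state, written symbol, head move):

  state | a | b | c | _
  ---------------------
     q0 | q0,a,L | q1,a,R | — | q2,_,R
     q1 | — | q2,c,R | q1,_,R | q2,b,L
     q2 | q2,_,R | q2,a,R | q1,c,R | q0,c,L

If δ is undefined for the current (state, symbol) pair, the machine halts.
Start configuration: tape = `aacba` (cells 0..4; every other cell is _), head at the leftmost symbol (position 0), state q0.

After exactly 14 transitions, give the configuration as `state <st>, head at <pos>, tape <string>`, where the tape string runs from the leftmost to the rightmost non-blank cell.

state=q0 head=0 tape=_[a]acba___   (q0,a)→(q0,a,L)
state=q0 head=-1 tape=[_]aacba___   (q0,_)→(q2,_,R)
state=q2 head=0 tape=_[a]acba___   (q2,a)→(q2,_,R)
state=q2 head=1 tape=__[a]cba___   (q2,a)→(q2,_,R)
state=q2 head=2 tape=___[c]ba___   (q2,c)→(q1,c,R)
state=q1 head=3 tape=___c[b]a___   (q1,b)→(q2,c,R)
state=q2 head=4 tape=___cc[a]___   (q2,a)→(q2,_,R)
state=q2 head=5 tape=___cc_[_]__   (q2,_)→(q0,c,L)
state=q0 head=4 tape=___cc[_]c__   (q0,_)→(q2,_,R)
state=q2 head=5 tape=___cc_[c]__   (q2,c)→(q1,c,R)
state=q1 head=6 tape=___cc_c[_]_   (q1,_)→(q2,b,L)
state=q2 head=5 tape=___cc_[c]b_   (q2,c)→(q1,c,R)
state=q1 head=6 tape=___cc_c[b]_   (q1,b)→(q2,c,R)
state=q2 head=7 tape=___cc_cc[_]   (q2,_)→(q0,c,L)
state=q0 head=6 tape=___cc_c[c]c
After 14 steps: state q0, head at 6, tape cc_ccc.

state q0, head at 6, tape cc_ccc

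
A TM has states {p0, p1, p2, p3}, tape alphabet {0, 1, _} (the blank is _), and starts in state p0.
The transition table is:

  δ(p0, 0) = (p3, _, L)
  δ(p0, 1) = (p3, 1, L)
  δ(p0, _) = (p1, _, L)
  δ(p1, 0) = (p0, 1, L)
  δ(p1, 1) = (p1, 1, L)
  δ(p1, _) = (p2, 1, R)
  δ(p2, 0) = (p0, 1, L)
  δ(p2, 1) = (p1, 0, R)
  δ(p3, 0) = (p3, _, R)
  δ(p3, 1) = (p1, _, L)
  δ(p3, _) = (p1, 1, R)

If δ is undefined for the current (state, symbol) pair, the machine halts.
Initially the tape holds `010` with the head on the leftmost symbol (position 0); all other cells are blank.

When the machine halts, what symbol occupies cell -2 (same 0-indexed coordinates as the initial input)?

state=p0 head=0 tape=__[0]10   (p0,0)→(p3,_,L)
state=p3 head=-1 tape=_[_]_10   (p3,_)→(p1,1,R)
state=p1 head=0 tape=_1[_]10   (p1,_)→(p2,1,R)
state=p2 head=1 tape=_11[1]0   (p2,1)→(p1,0,R)
state=p1 head=2 tape=_110[0]   (p1,0)→(p0,1,L)
state=p0 head=1 tape=_11[0]1   (p0,0)→(p3,_,L)
state=p3 head=0 tape=_1[1]_1   (p3,1)→(p1,_,L)
state=p1 head=-1 tape=_[1]__1   (p1,1)→(p1,1,L)
state=p1 head=-2 tape=[_]1__1   (p1,_)→(p2,1,R)
state=p2 head=-1 tape=1[1]__1   (p2,1)→(p1,0,R)
state=p1 head=0 tape=10[_]_1   (p1,_)→(p2,1,R)
state=p2 head=1 tape=101[_]1
Cell -2 holds 1 when M halts.

1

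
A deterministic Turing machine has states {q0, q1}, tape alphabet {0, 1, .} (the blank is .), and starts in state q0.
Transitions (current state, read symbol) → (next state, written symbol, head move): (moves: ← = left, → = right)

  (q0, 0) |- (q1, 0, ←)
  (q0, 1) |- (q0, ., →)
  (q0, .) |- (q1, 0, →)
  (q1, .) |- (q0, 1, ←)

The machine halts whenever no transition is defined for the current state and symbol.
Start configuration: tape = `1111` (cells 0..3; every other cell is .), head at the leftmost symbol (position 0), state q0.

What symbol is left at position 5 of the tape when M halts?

1

state=q0 head=0 tape=[1]111..   (q0,1)→(q0,.,→)
state=q0 head=1 tape=.[1]11..   (q0,1)→(q0,.,→)
state=q0 head=2 tape=..[1]1..   (q0,1)→(q0,.,→)
state=q0 head=3 tape=...[1]..   (q0,1)→(q0,.,→)
state=q0 head=4 tape=....[.].   (q0,.)→(q1,0,→)
state=q1 head=5 tape=....0[.]   (q1,.)→(q0,1,←)
state=q0 head=4 tape=....[0]1   (q0,0)→(q1,0,←)
state=q1 head=3 tape=...[.]01   (q1,.)→(q0,1,←)
state=q0 head=2 tape=..[.]101   (q0,.)→(q1,0,→)
state=q1 head=3 tape=..0[1]01
Cell 5 holds 1 when M halts.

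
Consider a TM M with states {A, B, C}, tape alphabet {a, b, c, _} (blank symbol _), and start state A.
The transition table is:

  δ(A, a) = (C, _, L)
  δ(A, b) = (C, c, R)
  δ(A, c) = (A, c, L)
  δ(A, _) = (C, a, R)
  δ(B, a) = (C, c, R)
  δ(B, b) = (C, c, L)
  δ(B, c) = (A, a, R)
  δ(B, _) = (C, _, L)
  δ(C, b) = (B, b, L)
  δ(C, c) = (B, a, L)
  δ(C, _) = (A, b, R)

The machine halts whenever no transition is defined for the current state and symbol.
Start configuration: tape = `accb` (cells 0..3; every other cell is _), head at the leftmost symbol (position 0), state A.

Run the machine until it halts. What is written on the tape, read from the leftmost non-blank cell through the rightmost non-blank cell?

bcacb

state=A head=0 tape=_[a]ccb   (A,a)→(C,_,L)
state=C head=-1 tape=[_]_ccb   (C,_)→(A,b,R)
state=A head=0 tape=b[_]ccb   (A,_)→(C,a,R)
state=C head=1 tape=ba[c]cb   (C,c)→(B,a,L)
state=B head=0 tape=b[a]acb   (B,a)→(C,c,R)
state=C head=1 tape=bc[a]cb
The non-blank tape span at halt is bcacb.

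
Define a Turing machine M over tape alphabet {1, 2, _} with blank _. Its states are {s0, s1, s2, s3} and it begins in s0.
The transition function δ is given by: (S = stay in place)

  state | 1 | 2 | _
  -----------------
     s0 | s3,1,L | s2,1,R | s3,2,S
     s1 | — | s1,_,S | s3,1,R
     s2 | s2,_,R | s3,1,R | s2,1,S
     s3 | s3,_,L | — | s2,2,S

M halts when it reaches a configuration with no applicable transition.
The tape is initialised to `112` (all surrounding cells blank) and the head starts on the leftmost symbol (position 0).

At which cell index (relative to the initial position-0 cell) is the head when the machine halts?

2

state=s0 head=0 tape=___[1]12   (s0,1)→(s3,1,L)
state=s3 head=-1 tape=__[_]112   (s3,_)→(s2,2,S)
state=s2 head=-1 tape=__[2]112   (s2,2)→(s3,1,R)
state=s3 head=0 tape=__1[1]12   (s3,1)→(s3,_,L)
state=s3 head=-1 tape=__[1]_12   (s3,1)→(s3,_,L)
state=s3 head=-2 tape=_[_]__12   (s3,_)→(s2,2,S)
state=s2 head=-2 tape=_[2]__12   (s2,2)→(s3,1,R)
state=s3 head=-1 tape=_1[_]_12   (s3,_)→(s2,2,S)
state=s2 head=-1 tape=_1[2]_12   (s2,2)→(s3,1,R)
state=s3 head=0 tape=_11[_]12   (s3,_)→(s2,2,S)
state=s2 head=0 tape=_11[2]12   (s2,2)→(s3,1,R)
state=s3 head=1 tape=_111[1]2   (s3,1)→(s3,_,L)
state=s3 head=0 tape=_11[1]_2   (s3,1)→(s3,_,L)
state=s3 head=-1 tape=_1[1]__2   (s3,1)→(s3,_,L)
state=s3 head=-2 tape=_[1]___2   (s3,1)→(s3,_,L)
state=s3 head=-3 tape=[_]____2   (s3,_)→(s2,2,S)
state=s2 head=-3 tape=[2]____2   (s2,2)→(s3,1,R)
state=s3 head=-2 tape=1[_]___2   (s3,_)→(s2,2,S)
state=s2 head=-2 tape=1[2]___2   (s2,2)→(s3,1,R)
state=s3 head=-1 tape=11[_]__2   (s3,_)→(s2,2,S)
state=s2 head=-1 tape=11[2]__2   (s2,2)→(s3,1,R)
state=s3 head=0 tape=111[_]_2   (s3,_)→(s2,2,S)
state=s2 head=0 tape=111[2]_2   (s2,2)→(s3,1,R)
state=s3 head=1 tape=1111[_]2   (s3,_)→(s2,2,S)
state=s2 head=1 tape=1111[2]2   (s2,2)→(s3,1,R)
state=s3 head=2 tape=11111[2]
At halt the head is at cell 2.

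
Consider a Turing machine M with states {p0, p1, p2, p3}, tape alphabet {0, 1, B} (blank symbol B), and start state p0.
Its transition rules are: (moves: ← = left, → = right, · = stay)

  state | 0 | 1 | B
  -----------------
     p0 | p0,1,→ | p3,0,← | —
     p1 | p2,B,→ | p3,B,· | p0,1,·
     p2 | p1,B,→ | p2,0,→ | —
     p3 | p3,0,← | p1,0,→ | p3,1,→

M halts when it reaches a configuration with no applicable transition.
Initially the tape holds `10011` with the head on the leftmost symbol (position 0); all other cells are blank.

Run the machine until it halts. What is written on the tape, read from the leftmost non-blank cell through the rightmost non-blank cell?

0BBB00

p0 | B[1]0011B   read 1 → write 0, move ←, go to p3
p3 | [B]00011B   read B → write 1, move →, go to p3
p3 | 1[0]0011B   read 0 → write 0, move ←, go to p3
p3 | [1]00011B   read 1 → write 0, move →, go to p1
p1 | 0[0]0011B   read 0 → write B, move →, go to p2
p2 | 0B[0]011B   read 0 → write B, move →, go to p1
p1 | 0BB[0]11B   read 0 → write B, move →, go to p2
p2 | 0BBB[1]1B   read 1 → write 0, move →, go to p2
p2 | 0BBB0[1]B   read 1 → write 0, move →, go to p2
p2 | 0BBB00[B]
The non-blank tape span at halt is 0BBB00.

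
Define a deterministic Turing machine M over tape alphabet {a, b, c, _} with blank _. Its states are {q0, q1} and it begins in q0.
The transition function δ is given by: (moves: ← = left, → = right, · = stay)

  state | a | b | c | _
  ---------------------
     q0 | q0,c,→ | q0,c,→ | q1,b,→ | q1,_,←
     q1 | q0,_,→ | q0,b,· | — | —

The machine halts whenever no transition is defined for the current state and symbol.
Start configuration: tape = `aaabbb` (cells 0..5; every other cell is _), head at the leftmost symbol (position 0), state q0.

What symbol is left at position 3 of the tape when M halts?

state=q0 head=0 tape=[a]aabbb_   (q0,a)→(q0,c,→)
state=q0 head=1 tape=c[a]abbb_   (q0,a)→(q0,c,→)
state=q0 head=2 tape=cc[a]bbb_   (q0,a)→(q0,c,→)
state=q0 head=3 tape=ccc[b]bb_   (q0,b)→(q0,c,→)
state=q0 head=4 tape=cccc[b]b_   (q0,b)→(q0,c,→)
state=q0 head=5 tape=ccccc[b]_   (q0,b)→(q0,c,→)
state=q0 head=6 tape=cccccc[_]   (q0,_)→(q1,_,←)
state=q1 head=5 tape=ccccc[c]_
Cell 3 holds c when M halts.

c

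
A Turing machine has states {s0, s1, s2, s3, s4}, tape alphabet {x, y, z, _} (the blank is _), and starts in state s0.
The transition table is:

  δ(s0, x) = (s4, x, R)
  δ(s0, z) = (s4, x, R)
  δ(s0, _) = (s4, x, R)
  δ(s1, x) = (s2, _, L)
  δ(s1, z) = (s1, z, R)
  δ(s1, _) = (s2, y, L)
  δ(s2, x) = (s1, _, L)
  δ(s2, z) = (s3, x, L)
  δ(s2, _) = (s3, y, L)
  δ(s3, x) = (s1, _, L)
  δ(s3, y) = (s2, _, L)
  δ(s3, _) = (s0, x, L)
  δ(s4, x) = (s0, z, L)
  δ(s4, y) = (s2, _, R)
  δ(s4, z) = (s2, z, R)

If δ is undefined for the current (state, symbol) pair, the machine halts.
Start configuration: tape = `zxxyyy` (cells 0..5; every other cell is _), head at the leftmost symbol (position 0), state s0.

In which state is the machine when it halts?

s2

s0 | ____[z]xxyyy   read z → write x, move R, go to s4
s4 | ____x[x]xyyy   read x → write z, move L, go to s0
s0 | ____[x]zxyyy   read x → write x, move R, go to s4
s4 | ____x[z]xyyy   read z → write z, move R, go to s2
s2 | ____xz[x]yyy   read x → write _, move L, go to s1
s1 | ____x[z]_yyy   read z → write z, move R, go to s1
s1 | ____xz[_]yyy   read _ → write y, move L, go to s2
s2 | ____x[z]yyyy   read z → write x, move L, go to s3
s3 | ____[x]xyyyy   read x → write _, move L, go to s1
s1 | ___[_]_xyyyy   read _ → write y, move L, go to s2
s2 | __[_]y_xyyyy   read _ → write y, move L, go to s3
s3 | _[_]yy_xyyyy   read _ → write x, move L, go to s0
s0 | [_]xyy_xyyyy   read _ → write x, move R, go to s4
s4 | x[x]yy_xyyyy   read x → write z, move L, go to s0
s0 | [x]zyy_xyyyy   read x → write x, move R, go to s4
s4 | x[z]yy_xyyyy   read z → write z, move R, go to s2
s2 | xz[y]y_xyyyy
No transition is defined for (s2, y); M halts in state s2.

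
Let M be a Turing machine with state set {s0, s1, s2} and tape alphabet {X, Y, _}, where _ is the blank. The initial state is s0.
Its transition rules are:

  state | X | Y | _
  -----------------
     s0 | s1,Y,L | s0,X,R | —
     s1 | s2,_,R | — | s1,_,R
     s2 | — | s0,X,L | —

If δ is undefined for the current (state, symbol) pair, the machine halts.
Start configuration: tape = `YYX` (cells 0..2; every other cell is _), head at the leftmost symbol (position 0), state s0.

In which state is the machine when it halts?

s0

state=s0 head=0 tape=[Y]YX   (s0,Y)→(s0,X,R)
state=s0 head=1 tape=X[Y]X   (s0,Y)→(s0,X,R)
state=s0 head=2 tape=XX[X]   (s0,X)→(s1,Y,L)
state=s1 head=1 tape=X[X]Y   (s1,X)→(s2,_,R)
state=s2 head=2 tape=X_[Y]   (s2,Y)→(s0,X,L)
state=s0 head=1 tape=X[_]X
No transition is defined for (s0, _); M halts in state s0.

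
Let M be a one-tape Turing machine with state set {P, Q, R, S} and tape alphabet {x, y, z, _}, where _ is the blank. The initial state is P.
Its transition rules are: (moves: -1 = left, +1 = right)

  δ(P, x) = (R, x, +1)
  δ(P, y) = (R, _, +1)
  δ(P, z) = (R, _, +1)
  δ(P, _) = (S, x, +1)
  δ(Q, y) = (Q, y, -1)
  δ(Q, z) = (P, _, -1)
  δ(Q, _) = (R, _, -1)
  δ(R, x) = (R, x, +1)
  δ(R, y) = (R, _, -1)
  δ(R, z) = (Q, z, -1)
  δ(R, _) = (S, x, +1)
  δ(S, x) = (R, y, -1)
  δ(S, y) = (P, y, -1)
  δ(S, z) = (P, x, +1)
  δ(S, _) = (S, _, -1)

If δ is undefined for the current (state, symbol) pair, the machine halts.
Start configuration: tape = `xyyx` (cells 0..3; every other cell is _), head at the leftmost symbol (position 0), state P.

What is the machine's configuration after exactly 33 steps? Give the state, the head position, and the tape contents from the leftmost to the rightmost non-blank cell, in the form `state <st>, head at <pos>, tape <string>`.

state S, head at 3, tape xxxx

P | [x]yyx_   read x → write x, move +1, go to R
R | x[y]yx_   read y → write _, move -1, go to R
R | [x]_yx_   read x → write x, move +1, go to R
R | x[_]yx_   read _ → write x, move +1, go to S
S | xx[y]x_   read y → write y, move -1, go to P
P | x[x]yx_   read x → write x, move +1, go to R
R | xx[y]x_   read y → write _, move -1, go to R
R | x[x]_x_   read x → write x, move +1, go to R
R | xx[_]x_   read _ → write x, move +1, go to S
S | xxx[x]_   read x → write y, move -1, go to R
R | xx[x]y_   read x → write x, move +1, go to R
R | xxx[y]_   read y → write _, move -1, go to R
R | xx[x]__   read x → write x, move +1, go to R
R | xxx[_]_   read _ → write x, move +1, go to S
S | xxxx[_]   read _ → write _, move -1, go to S
S | xxx[x]_   read x → write y, move -1, go to R
R | xx[x]y_   read x → write x, move +1, go to R
R | xxx[y]_   read y → write _, move -1, go to R
R | xx[x]__   read x → write x, move +1, go to R
R | xxx[_]_   read _ → write x, move +1, go to S
S | xxxx[_]   read _ → write _, move -1, go to S
S | xxx[x]_   read x → write y, move -1, go to R
R | xx[x]y_   read x → write x, move +1, go to R
R | xxx[y]_   read y → write _, move -1, go to R
R | xx[x]__   read x → write x, move +1, go to R
R | xxx[_]_   read _ → write x, move +1, go to S
S | xxxx[_]   read _ → write _, move -1, go to S
S | xxx[x]_   read x → write y, move -1, go to R
R | xx[x]y_   read x → write x, move +1, go to R
R | xxx[y]_   read y → write _, move -1, go to R
R | xx[x]__   read x → write x, move +1, go to R
R | xxx[_]_   read _ → write x, move +1, go to S
S | xxxx[_]   read _ → write _, move -1, go to S
S | xxx[x]_
After 33 steps: state S, head at 3, tape xxxx.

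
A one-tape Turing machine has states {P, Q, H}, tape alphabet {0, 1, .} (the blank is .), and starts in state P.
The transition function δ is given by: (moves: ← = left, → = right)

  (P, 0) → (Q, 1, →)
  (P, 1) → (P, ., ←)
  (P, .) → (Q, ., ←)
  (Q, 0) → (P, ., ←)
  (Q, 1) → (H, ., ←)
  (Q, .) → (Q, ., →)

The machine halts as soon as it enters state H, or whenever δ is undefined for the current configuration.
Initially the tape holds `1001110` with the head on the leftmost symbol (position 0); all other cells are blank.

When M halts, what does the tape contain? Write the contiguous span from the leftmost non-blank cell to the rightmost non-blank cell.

110

state=P head=0 tape=..[1]001110   (P,1)→(P,.,←)
state=P head=-1 tape=.[.].001110   (P,.)→(Q,.,←)
state=Q head=-2 tape=[.]..001110   (Q,.)→(Q,.,→)
state=Q head=-1 tape=.[.].001110   (Q,.)→(Q,.,→)
state=Q head=0 tape=..[.]001110   (Q,.)→(Q,.,→)
state=Q head=1 tape=...[0]01110   (Q,0)→(P,.,←)
state=P head=0 tape=..[.].01110   (P,.)→(Q,.,←)
state=Q head=-1 tape=.[.]..01110   (Q,.)→(Q,.,→)
state=Q head=0 tape=..[.].01110   (Q,.)→(Q,.,→)
state=Q head=1 tape=...[.]01110   (Q,.)→(Q,.,→)
state=Q head=2 tape=....[0]1110   (Q,0)→(P,.,←)
state=P head=1 tape=...[.].1110   (P,.)→(Q,.,←)
state=Q head=0 tape=..[.]..1110   (Q,.)→(Q,.,→)
state=Q head=1 tape=...[.].1110   (Q,.)→(Q,.,→)
state=Q head=2 tape=....[.]1110   (Q,.)→(Q,.,→)
state=Q head=3 tape=.....[1]110   (Q,1)→(H,.,←)
state=H head=2 tape=....[.].110
The non-blank tape span at halt is 110.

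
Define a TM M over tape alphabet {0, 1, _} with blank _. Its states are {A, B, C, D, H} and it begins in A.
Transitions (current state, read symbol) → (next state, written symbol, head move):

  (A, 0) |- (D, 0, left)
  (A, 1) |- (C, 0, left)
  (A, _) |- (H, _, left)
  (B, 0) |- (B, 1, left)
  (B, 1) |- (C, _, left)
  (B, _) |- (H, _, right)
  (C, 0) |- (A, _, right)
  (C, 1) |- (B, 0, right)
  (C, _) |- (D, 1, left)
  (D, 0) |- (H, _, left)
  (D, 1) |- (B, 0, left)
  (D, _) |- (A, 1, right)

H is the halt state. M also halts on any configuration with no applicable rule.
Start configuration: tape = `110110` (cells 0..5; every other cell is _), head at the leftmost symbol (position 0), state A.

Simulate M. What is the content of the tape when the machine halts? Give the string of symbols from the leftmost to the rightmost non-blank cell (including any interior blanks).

11010110

state=A head=0 tape=___[1]10110   (A,1)→(C,0,left)
state=C head=-1 tape=__[_]010110   (C,_)→(D,1,left)
state=D head=-2 tape=_[_]1010110   (D,_)→(A,1,right)
state=A head=-1 tape=_1[1]010110   (A,1)→(C,0,left)
state=C head=-2 tape=_[1]0010110   (C,1)→(B,0,right)
state=B head=-1 tape=_0[0]010110   (B,0)→(B,1,left)
state=B head=-2 tape=_[0]1010110   (B,0)→(B,1,left)
state=B head=-3 tape=[_]11010110   (B,_)→(H,_,right)
state=H head=-2 tape=_[1]1010110
The non-blank tape span at halt is 11010110.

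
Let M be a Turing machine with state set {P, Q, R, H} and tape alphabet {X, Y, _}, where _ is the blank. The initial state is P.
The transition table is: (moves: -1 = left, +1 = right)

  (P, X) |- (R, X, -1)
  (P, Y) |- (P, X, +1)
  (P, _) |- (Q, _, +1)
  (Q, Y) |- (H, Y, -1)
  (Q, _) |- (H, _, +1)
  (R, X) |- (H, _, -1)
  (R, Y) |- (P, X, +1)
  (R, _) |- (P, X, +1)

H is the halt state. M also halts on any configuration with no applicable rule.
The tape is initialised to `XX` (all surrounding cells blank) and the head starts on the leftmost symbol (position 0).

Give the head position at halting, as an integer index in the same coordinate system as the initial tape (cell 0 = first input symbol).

state=P head=0 tape=__[X]X   (P,X)→(R,X,-1)
state=R head=-1 tape=_[_]XX   (R,_)→(P,X,+1)
state=P head=0 tape=_X[X]X   (P,X)→(R,X,-1)
state=R head=-1 tape=_[X]XX   (R,X)→(H,_,-1)
state=H head=-2 tape=[_]_XX
At halt the head is at cell -2.

-2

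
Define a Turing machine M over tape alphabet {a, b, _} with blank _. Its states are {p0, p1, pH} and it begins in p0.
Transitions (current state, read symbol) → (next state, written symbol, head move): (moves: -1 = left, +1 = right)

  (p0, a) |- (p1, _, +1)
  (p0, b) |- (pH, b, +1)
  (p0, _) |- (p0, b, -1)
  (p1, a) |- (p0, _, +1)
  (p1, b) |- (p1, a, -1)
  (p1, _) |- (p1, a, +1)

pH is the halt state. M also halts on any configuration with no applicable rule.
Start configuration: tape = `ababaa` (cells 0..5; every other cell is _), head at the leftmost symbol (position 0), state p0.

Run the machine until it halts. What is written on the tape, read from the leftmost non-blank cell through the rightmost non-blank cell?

a_a_bbb

state=p0 head=0 tape=[a]babaa_   (p0,a)→(p1,_,+1)
state=p1 head=1 tape=_[b]abaa_   (p1,b)→(p1,a,-1)
state=p1 head=0 tape=[_]aabaa_   (p1,_)→(p1,a,+1)
state=p1 head=1 tape=a[a]abaa_   (p1,a)→(p0,_,+1)
state=p0 head=2 tape=a_[a]baa_   (p0,a)→(p1,_,+1)
state=p1 head=3 tape=a__[b]aa_   (p1,b)→(p1,a,-1)
state=p1 head=2 tape=a_[_]aaa_   (p1,_)→(p1,a,+1)
state=p1 head=3 tape=a_a[a]aa_   (p1,a)→(p0,_,+1)
state=p0 head=4 tape=a_a_[a]a_   (p0,a)→(p1,_,+1)
state=p1 head=5 tape=a_a__[a]_   (p1,a)→(p0,_,+1)
state=p0 head=6 tape=a_a___[_]   (p0,_)→(p0,b,-1)
state=p0 head=5 tape=a_a__[_]b   (p0,_)→(p0,b,-1)
state=p0 head=4 tape=a_a_[_]bb   (p0,_)→(p0,b,-1)
state=p0 head=3 tape=a_a[_]bbb   (p0,_)→(p0,b,-1)
state=p0 head=2 tape=a_[a]bbbb   (p0,a)→(p1,_,+1)
state=p1 head=3 tape=a__[b]bbb   (p1,b)→(p1,a,-1)
state=p1 head=2 tape=a_[_]abbb   (p1,_)→(p1,a,+1)
state=p1 head=3 tape=a_a[a]bbb   (p1,a)→(p0,_,+1)
state=p0 head=4 tape=a_a_[b]bb   (p0,b)→(pH,b,+1)
state=pH head=5 tape=a_a_b[b]b
The non-blank tape span at halt is a_a_bbb.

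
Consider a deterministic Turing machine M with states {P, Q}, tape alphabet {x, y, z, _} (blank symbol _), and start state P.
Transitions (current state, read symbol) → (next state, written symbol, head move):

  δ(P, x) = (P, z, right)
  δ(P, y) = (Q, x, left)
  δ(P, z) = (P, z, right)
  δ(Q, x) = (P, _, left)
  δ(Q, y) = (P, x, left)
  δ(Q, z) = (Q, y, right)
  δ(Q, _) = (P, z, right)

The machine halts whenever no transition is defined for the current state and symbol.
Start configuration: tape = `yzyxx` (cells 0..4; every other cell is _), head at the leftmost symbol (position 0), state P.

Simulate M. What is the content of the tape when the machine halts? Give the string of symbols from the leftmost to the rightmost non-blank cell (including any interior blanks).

state=P head=0 tape=__[y]zyxx   (P,y)→(Q,x,left)
state=Q head=-1 tape=_[_]xzyxx   (Q,_)→(P,z,right)
state=P head=0 tape=_z[x]zyxx   (P,x)→(P,z,right)
state=P head=1 tape=_zz[z]yxx   (P,z)→(P,z,right)
state=P head=2 tape=_zzz[y]xx   (P,y)→(Q,x,left)
state=Q head=1 tape=_zz[z]xxx   (Q,z)→(Q,y,right)
state=Q head=2 tape=_zzy[x]xx   (Q,x)→(P,_,left)
state=P head=1 tape=_zz[y]_xx   (P,y)→(Q,x,left)
state=Q head=0 tape=_z[z]x_xx   (Q,z)→(Q,y,right)
state=Q head=1 tape=_zy[x]_xx   (Q,x)→(P,_,left)
state=P head=0 tape=_z[y]__xx   (P,y)→(Q,x,left)
state=Q head=-1 tape=_[z]x__xx   (Q,z)→(Q,y,right)
state=Q head=0 tape=_y[x]__xx   (Q,x)→(P,_,left)
state=P head=-1 tape=_[y]___xx   (P,y)→(Q,x,left)
state=Q head=-2 tape=[_]x___xx   (Q,_)→(P,z,right)
state=P head=-1 tape=z[x]___xx   (P,x)→(P,z,right)
state=P head=0 tape=zz[_]__xx
The non-blank tape span at halt is zz___xx.

zz___xx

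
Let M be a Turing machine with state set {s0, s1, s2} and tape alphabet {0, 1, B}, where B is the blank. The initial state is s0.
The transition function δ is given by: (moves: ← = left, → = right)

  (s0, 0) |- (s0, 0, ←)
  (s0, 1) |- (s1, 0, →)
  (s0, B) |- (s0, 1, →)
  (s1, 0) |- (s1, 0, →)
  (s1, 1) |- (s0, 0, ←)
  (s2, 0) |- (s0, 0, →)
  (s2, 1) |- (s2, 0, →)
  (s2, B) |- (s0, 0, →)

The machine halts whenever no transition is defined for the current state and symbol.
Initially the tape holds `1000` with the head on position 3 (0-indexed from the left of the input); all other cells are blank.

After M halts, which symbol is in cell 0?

0

s0 | 100[0]B   read 0 → write 0, move ←, go to s0
s0 | 10[0]0B   read 0 → write 0, move ←, go to s0
s0 | 1[0]00B   read 0 → write 0, move ←, go to s0
s0 | [1]000B   read 1 → write 0, move →, go to s1
s1 | 0[0]00B   read 0 → write 0, move →, go to s1
s1 | 00[0]0B   read 0 → write 0, move →, go to s1
s1 | 000[0]B   read 0 → write 0, move →, go to s1
s1 | 0000[B]
Cell 0 holds 0 when M halts.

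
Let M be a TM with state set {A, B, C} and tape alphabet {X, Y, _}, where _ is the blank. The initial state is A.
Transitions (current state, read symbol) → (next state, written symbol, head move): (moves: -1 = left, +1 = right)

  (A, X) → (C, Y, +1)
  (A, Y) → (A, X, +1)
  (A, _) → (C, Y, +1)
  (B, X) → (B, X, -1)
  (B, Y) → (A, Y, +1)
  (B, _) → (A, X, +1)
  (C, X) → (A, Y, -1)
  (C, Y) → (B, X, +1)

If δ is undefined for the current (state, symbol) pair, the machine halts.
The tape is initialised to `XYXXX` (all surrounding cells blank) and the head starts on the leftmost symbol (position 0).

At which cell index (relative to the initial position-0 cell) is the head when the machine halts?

state=A head=0 tape=[X]YXXX__   (A,X)→(C,Y,+1)
state=C head=1 tape=Y[Y]XXX__   (C,Y)→(B,X,+1)
state=B head=2 tape=YX[X]XX__   (B,X)→(B,X,-1)
state=B head=1 tape=Y[X]XXX__   (B,X)→(B,X,-1)
state=B head=0 tape=[Y]XXXX__   (B,Y)→(A,Y,+1)
state=A head=1 tape=Y[X]XXX__   (A,X)→(C,Y,+1)
state=C head=2 tape=YY[X]XX__   (C,X)→(A,Y,-1)
state=A head=1 tape=Y[Y]YXX__   (A,Y)→(A,X,+1)
state=A head=2 tape=YX[Y]XX__   (A,Y)→(A,X,+1)
state=A head=3 tape=YXX[X]X__   (A,X)→(C,Y,+1)
state=C head=4 tape=YXXY[X]__   (C,X)→(A,Y,-1)
state=A head=3 tape=YXX[Y]Y__   (A,Y)→(A,X,+1)
state=A head=4 tape=YXXX[Y]__   (A,Y)→(A,X,+1)
state=A head=5 tape=YXXXX[_]_   (A,_)→(C,Y,+1)
state=C head=6 tape=YXXXXY[_]
At halt the head is at cell 6.

6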